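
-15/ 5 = -3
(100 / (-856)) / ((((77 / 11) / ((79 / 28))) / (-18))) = 17775/20972 = 0.85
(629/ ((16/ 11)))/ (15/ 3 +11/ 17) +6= 126839/1536 = 82.58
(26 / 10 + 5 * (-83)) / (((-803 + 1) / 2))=2062/2005 = 1.03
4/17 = 0.24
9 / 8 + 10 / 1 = 89/8 = 11.12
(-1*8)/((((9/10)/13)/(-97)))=100880/9 = 11208.89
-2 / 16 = -1/8 = -0.12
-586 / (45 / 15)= -586/3 = -195.33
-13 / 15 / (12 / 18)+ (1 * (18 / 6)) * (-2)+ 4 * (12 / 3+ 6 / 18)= 301/30 = 10.03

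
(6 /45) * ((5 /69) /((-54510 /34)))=-34/5641785 = 0.00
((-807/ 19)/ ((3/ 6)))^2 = 2604996/361 = 7216.06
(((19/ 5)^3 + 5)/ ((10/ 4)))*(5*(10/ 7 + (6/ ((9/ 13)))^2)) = 9165.17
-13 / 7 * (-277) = 3601/7 = 514.43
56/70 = 0.80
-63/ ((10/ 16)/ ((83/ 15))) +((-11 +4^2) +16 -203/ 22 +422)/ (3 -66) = -6521653/11550 = -564.65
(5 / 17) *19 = 95/17 = 5.59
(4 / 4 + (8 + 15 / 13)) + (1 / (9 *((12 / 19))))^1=14503/1404 = 10.33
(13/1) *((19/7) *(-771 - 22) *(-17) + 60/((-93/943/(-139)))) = 341784157/217 = 1575042.20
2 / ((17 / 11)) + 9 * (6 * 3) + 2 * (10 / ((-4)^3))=44331/272 = 162.98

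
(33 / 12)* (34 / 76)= 187/152 = 1.23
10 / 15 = 2/3 = 0.67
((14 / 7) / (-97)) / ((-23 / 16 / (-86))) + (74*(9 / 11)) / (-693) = -2496038/1889657 = -1.32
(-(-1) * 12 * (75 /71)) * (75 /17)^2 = 5062500/20519 = 246.72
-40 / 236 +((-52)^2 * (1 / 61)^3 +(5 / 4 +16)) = 915598555/53567516 = 17.09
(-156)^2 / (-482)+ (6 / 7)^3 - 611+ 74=-48511599/82663 = -586.86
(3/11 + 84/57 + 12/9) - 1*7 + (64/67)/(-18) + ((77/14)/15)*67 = 25953173/1260270 = 20.59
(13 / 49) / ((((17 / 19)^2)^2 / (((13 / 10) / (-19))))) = -1159171/40925290 = -0.03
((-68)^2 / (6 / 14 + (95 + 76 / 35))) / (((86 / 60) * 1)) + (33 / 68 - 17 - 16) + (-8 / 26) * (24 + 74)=-29.61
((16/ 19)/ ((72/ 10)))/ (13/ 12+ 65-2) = 80/43833 = 0.00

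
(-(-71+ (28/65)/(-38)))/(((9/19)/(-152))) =-4443416/195 = -22786.75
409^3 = 68417929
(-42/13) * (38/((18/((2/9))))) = -532/351 = -1.52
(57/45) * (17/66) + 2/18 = 433/990 = 0.44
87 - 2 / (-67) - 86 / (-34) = 102008/1139 = 89.56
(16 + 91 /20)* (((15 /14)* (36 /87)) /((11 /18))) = 33291/2233 = 14.91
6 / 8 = 3/4 = 0.75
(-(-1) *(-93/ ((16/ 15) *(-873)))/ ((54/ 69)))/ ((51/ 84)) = 24955/118728 = 0.21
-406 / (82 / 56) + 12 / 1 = -10876/41 = -265.27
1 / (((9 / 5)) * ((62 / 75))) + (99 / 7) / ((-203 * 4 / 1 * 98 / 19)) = 0.67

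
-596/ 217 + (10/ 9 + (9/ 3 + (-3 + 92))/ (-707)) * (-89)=-90.05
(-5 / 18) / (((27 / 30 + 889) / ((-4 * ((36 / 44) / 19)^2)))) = 900/388717219 = 0.00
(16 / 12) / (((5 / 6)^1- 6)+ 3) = -8/13 = -0.62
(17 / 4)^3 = 4913/64 = 76.77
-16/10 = -8/5 = -1.60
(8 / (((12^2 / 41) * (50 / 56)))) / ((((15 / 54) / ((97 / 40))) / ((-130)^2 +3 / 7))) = 470491031/1250 = 376392.82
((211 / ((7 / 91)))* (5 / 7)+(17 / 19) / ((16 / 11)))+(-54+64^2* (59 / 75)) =818442767/159600 = 5128.09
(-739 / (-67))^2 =121.66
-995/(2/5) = -4975/2 = -2487.50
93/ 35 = 2.66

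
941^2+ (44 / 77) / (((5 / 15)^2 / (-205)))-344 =6188579/7 = 884082.71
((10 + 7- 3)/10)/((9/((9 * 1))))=7/5 = 1.40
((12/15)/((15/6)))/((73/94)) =752/1825 = 0.41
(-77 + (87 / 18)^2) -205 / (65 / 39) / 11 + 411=137087/396 = 346.18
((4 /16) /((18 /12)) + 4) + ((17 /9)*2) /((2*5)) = 409/90 = 4.54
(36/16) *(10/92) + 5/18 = 865/1656 = 0.52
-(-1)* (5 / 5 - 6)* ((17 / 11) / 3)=-85/33 = -2.58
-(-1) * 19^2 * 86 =31046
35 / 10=7/2 = 3.50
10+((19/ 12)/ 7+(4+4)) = 1531/84 = 18.23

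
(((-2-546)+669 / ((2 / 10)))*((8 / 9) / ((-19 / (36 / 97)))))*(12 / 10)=-537024/9215 = -58.28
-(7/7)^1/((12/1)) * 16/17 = -4/51 = -0.08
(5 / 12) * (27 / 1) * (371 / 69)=60.49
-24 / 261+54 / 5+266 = 120368/435 = 276.71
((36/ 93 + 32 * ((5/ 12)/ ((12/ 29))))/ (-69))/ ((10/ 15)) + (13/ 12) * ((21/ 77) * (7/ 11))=-1617769/3105828 = -0.52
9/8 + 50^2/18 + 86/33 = 112955/792 = 142.62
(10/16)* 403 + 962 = 9711/8 = 1213.88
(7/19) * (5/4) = 35/76 = 0.46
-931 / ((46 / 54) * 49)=-513/23 = -22.30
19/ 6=3.17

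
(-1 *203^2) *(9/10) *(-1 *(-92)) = -17060526/5 = -3412105.20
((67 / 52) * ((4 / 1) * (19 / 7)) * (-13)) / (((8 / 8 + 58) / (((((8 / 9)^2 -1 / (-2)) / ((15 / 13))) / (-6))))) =3458741/6021540 = 0.57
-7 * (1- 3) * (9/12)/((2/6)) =63/2 = 31.50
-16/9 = -1.78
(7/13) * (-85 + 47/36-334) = -105259/468 = -224.91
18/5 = 3.60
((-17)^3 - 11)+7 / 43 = -211725/43 = -4923.84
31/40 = 0.78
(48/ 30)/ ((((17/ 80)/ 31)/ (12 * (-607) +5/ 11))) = -317912192/187 = -1700065.20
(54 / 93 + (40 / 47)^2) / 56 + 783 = 214482611/273916 = 783.02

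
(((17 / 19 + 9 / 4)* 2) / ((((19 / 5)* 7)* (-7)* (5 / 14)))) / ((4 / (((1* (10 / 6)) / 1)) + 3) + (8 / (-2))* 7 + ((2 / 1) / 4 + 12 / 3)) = 2390/457387 = 0.01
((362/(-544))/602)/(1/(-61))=11041/163744 = 0.07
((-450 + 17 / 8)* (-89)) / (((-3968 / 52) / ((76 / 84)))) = -78765089/166656 = -472.62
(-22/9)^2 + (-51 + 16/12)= -3539/81 = -43.69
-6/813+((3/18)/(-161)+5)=1306727/261786 = 4.99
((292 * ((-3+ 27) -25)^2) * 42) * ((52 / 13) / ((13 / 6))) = 294336/13 = 22641.23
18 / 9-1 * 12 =-10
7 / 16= 0.44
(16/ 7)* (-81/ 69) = -432/161 = -2.68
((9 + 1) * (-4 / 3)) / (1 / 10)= -133.33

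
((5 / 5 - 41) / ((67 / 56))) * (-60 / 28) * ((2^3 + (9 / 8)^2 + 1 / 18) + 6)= 220625/201 = 1097.64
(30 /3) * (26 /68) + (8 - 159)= -147.18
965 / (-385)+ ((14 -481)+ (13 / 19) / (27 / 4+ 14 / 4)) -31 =-30017877/59983 = -500.44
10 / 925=2/185 = 0.01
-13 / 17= -0.76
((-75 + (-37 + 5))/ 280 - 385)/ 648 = -35969/60480 = -0.59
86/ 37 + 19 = 21.32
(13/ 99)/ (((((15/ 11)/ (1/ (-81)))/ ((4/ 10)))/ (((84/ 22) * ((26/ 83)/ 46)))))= -4732/382706775 = 0.00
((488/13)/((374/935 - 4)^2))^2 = 9302500/1108809 = 8.39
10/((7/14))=20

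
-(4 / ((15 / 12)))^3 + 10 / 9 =-35614/1125 = -31.66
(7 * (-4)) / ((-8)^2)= -7/16 = -0.44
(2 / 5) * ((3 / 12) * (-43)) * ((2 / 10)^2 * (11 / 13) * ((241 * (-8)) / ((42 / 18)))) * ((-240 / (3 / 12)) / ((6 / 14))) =-87546624/325 = -269374.23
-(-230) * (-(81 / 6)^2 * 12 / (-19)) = 503010/19 = 26474.21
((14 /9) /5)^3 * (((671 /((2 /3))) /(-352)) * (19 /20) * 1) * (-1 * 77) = 30610349/4860000 = 6.30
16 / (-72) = -2/9 = -0.22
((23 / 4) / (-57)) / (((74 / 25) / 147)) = -28175/5624 = -5.01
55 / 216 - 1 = -161/216 = -0.75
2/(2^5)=1/16 = 0.06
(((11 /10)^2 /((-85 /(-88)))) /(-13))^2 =7086244/763140625 = 0.01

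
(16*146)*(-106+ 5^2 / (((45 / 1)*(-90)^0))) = -2216864/9 = -246318.22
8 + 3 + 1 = 12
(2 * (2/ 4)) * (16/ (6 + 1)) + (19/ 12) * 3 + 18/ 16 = 457/56 = 8.16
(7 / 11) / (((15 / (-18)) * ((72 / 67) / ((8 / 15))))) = -938/2475 = -0.38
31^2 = 961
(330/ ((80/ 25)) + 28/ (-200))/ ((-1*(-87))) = 20597/17400 = 1.18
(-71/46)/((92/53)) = -3763/4232 = -0.89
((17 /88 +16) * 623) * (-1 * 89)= -79011975/88 = -897863.35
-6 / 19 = -0.32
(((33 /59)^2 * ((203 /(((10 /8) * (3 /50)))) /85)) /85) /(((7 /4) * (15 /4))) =449152/25150225 = 0.02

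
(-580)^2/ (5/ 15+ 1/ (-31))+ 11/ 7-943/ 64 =500557303/448 = 1117315.41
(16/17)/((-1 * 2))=-8/17 = -0.47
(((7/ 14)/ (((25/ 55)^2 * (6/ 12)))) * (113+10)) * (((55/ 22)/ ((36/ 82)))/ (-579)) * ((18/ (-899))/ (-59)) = -203401/102369130 = 0.00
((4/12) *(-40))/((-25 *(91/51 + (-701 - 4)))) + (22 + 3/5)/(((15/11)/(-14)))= -78013421/336225 = -232.03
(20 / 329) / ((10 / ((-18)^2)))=648/329 = 1.97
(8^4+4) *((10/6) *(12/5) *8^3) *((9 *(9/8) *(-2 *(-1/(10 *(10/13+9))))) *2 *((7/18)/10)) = 17192448/127 = 135373.61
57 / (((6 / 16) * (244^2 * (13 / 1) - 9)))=152/773959 = 0.00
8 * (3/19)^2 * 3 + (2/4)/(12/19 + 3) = 36667/49818 = 0.74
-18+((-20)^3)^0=-17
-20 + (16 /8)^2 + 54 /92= -709/46 = -15.41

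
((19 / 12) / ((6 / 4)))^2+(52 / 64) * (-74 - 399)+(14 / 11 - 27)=-5829643/14256 = -408.93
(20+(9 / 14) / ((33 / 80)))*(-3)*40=-199200/77 = -2587.01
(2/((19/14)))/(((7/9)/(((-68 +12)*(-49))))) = 98784/19 = 5199.16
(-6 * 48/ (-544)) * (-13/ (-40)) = 117/680 = 0.17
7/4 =1.75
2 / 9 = 0.22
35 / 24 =1.46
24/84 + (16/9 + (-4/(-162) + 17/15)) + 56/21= 16693/2835 = 5.89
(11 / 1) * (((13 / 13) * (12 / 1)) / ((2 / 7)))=462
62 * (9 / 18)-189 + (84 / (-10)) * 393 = -17296/5 = -3459.20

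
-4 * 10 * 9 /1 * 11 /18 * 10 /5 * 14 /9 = -6160/9 = -684.44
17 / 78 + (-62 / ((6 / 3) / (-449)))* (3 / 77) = 3258355/6006 = 542.52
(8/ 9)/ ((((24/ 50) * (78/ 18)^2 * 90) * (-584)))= -5/2664792 = 0.00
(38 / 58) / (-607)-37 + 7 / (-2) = -1425881/35206 = -40.50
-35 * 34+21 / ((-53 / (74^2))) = -178066/53 = -3359.74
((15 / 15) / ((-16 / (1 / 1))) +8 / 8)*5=75/16 = 4.69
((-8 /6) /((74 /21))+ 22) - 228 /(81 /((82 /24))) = 35977/2997 = 12.00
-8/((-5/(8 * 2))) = 128/5 = 25.60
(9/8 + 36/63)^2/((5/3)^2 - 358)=-81225/10025792 = -0.01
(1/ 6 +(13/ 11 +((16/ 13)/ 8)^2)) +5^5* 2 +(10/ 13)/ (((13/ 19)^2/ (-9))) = 6236.58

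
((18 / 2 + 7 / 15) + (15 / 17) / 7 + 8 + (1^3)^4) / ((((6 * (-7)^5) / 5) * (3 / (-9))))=16594/6000099 = 0.00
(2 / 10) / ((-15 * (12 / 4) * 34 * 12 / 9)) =-1/10200 = 0.00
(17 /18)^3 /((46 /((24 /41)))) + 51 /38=1.35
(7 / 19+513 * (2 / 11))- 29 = 13510/209 = 64.64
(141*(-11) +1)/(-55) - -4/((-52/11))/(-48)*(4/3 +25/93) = 18007949/638352 = 28.21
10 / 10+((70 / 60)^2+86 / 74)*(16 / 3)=14443/999 = 14.46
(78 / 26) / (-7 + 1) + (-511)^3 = -266865663/2 = -133432831.50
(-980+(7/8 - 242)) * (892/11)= -2178487/22 = -99022.14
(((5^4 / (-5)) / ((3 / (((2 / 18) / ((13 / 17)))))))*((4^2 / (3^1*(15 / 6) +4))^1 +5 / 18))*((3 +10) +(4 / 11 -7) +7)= -71950375/532818 = -135.04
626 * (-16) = -10016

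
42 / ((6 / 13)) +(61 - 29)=123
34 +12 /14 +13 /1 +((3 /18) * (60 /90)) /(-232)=699473/14616 = 47.86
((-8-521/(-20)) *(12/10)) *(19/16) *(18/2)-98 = 106793/800 = 133.49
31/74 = 0.42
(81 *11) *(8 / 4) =1782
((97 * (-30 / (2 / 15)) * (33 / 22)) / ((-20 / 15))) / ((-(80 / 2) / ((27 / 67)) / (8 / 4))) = -1060695/2144 = -494.73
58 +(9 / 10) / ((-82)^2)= 3899929/67240 = 58.00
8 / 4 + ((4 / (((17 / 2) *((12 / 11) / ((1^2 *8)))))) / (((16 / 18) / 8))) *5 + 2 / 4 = 5365/34 = 157.79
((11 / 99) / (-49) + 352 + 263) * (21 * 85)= 23053190/21 = 1097770.95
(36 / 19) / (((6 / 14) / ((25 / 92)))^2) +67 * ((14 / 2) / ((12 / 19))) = 22414084/30153 = 743.35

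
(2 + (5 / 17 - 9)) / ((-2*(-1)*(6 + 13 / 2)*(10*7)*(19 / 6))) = -18/14875 = 0.00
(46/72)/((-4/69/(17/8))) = -8993/384 = -23.42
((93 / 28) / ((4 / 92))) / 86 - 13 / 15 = 781/36120 = 0.02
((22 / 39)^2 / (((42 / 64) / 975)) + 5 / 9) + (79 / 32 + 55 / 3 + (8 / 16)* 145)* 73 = 190909013/26208 = 7284.38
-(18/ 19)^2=-324/361 = -0.90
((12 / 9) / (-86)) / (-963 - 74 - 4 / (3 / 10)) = 2/135493 = 0.00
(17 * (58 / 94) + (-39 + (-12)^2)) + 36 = 7120/47 = 151.49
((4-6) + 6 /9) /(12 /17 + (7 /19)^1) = -1292/1041 = -1.24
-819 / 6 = -273/2 = -136.50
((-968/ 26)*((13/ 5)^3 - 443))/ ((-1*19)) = -25738152/30875 = -833.62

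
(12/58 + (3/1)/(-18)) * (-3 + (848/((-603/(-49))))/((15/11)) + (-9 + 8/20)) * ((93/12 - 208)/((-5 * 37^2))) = 4387789/95758812 = 0.05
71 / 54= 1.31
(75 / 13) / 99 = 25/429 = 0.06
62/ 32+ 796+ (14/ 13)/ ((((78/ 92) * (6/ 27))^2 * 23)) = 28095467/35152 = 799.26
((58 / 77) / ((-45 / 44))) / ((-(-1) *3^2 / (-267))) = 20648/945 = 21.85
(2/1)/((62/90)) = 90/31 = 2.90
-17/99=-0.17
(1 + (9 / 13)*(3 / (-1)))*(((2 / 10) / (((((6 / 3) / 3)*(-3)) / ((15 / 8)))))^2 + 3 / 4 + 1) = -3199/1664 = -1.92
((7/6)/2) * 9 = 21/4 = 5.25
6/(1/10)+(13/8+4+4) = 557/8 = 69.62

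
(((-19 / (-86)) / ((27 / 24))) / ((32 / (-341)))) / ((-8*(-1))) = -6479/24768 = -0.26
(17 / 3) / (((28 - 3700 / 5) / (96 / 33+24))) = -629/2937 = -0.21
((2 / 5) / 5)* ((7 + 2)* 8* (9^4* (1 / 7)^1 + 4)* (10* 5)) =1897632/7 = 271090.29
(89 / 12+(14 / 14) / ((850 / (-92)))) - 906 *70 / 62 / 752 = 88398397/14861400 = 5.95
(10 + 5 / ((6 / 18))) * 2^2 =100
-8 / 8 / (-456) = 1/456 = 0.00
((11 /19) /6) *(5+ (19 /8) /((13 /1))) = 5929/11856 = 0.50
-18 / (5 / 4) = -14.40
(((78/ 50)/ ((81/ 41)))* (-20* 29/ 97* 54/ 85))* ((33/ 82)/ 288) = -4147/989400 = 0.00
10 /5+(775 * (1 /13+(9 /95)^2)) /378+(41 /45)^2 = 199984756/66523275 = 3.01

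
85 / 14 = 6.07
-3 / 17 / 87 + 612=301715/493 = 612.00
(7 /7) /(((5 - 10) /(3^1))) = -3/5 = -0.60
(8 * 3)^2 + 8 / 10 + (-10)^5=-497116/5 = -99423.20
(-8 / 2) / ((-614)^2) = -1/94249 = 0.00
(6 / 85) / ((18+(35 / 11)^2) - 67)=-121/66640 = 0.00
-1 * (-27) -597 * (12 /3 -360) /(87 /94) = 229659.28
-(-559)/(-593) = -559/593 = -0.94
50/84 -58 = -2411/42 = -57.40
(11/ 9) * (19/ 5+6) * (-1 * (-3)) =539/15 = 35.93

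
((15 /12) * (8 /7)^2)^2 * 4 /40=640/2401 = 0.27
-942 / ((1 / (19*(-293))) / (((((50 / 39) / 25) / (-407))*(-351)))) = 94394052/407 = 231926.42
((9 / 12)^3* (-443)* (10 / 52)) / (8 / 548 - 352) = 303455/2971904 = 0.10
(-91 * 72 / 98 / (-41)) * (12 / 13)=432/287 = 1.51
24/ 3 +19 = 27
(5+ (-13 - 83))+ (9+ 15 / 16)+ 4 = -1233/16 = -77.06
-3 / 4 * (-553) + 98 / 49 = 1667/4 = 416.75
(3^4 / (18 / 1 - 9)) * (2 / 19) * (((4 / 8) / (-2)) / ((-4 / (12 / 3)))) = 9/38 = 0.24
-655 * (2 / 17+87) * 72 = -69843960/17 = -4108468.24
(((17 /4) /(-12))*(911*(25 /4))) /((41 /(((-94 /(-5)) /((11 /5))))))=-18197225/43296 = -420.30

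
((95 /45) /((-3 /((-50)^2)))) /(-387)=47500/10449 = 4.55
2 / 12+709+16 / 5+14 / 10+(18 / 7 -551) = 34721/210 = 165.34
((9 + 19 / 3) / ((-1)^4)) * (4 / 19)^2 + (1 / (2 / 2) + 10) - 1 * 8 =3985/1083 = 3.68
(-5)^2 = 25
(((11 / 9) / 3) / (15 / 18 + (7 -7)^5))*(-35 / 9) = -154/81 = -1.90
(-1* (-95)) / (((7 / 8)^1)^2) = 6080/49 = 124.08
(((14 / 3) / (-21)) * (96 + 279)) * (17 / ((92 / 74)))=-1139.49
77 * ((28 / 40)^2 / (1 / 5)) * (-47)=-177331/20 = -8866.55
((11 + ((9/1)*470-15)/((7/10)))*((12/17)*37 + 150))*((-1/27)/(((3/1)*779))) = -16.84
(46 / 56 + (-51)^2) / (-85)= -72851/2380 = -30.61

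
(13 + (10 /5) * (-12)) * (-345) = 3795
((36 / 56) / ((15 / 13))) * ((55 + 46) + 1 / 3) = 56.46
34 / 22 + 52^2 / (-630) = -9517/3465 = -2.75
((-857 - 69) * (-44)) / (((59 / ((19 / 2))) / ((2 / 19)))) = 40744/59 = 690.58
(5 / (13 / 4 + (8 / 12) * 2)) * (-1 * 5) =-60/11 = -5.45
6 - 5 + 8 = 9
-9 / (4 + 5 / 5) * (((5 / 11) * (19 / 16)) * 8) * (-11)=171/2 = 85.50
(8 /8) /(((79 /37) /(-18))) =-666/79 = -8.43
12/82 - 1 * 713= -712.85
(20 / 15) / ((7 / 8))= 32/21 = 1.52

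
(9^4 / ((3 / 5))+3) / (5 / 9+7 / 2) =196884/73 = 2697.04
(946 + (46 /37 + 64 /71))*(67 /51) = 166881992/133977 = 1245.60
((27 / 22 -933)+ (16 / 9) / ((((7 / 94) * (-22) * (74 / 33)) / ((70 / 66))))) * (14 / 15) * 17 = -812761313/54945 = -14792.27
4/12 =1/3 = 0.33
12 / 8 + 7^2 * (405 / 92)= 19983/92 = 217.21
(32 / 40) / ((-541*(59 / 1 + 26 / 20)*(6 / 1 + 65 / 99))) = -88/23886773 = 0.00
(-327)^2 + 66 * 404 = 133593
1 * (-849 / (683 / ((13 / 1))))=-11037/683 = -16.16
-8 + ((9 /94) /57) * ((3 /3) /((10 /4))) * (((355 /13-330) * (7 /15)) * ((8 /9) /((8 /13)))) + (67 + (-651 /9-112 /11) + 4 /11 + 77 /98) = -139258921/6188490 = -22.50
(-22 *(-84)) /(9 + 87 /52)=32032/185 = 173.15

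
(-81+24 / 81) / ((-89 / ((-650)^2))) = 920627500/2403 = 383115.90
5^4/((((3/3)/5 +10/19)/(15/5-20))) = -1009375/69 = -14628.62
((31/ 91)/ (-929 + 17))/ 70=-31/5809440 = 0.00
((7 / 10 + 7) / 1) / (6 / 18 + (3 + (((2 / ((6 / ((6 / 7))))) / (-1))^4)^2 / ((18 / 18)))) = 121060821/52407980 = 2.31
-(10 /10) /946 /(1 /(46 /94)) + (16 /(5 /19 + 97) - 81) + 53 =-25990543/933702 = -27.84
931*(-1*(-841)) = 782971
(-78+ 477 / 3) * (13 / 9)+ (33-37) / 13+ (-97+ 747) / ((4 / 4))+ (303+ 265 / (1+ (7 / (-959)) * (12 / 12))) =2363181/1768 = 1336.64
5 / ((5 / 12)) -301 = -289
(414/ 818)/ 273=69/37219 = 0.00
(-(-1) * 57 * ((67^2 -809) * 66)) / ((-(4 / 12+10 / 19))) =-789117120/49 = -16104431.02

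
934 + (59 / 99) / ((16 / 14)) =740141/792 = 934.52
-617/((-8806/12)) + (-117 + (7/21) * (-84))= -634733/4403 = -144.16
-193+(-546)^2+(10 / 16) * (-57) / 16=297920.77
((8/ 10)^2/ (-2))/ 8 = -1/25 = -0.04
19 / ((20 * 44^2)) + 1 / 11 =3539/38720 = 0.09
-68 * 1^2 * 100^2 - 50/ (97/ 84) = -65964200/97 = -680043.30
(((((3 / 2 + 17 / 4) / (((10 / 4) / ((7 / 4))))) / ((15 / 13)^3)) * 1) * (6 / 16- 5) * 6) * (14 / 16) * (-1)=91612703/1440000 = 63.62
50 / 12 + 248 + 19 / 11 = 16757/66 = 253.89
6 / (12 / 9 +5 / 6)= 36/13 = 2.77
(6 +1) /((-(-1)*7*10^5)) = 1/100000 = 0.00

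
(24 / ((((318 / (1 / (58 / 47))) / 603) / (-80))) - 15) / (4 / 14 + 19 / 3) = -95709915/213643 = -447.99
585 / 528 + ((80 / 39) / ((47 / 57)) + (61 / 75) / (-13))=28495283/8065200 = 3.53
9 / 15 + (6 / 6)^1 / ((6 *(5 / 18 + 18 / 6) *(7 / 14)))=207/295 = 0.70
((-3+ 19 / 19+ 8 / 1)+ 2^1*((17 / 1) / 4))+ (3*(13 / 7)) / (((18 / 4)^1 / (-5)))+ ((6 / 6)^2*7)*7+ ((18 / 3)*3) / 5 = 12791/210 = 60.91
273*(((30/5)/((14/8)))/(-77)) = -936/77 = -12.16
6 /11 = 0.55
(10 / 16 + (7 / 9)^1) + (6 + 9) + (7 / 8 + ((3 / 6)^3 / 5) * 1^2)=6229/360 = 17.30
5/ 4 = 1.25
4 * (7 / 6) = 14/3 = 4.67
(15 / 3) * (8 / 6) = 20/3 = 6.67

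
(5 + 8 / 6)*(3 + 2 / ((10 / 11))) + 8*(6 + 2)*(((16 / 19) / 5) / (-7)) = 12526/399 = 31.39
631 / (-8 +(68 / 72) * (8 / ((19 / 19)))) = -5679/4 = -1419.75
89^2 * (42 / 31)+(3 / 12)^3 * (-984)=2657643/248 = 10716.30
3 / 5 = 0.60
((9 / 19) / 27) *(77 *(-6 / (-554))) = 77/5263 = 0.01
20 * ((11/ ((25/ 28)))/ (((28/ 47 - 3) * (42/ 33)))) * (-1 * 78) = 3548688/565 = 6280.86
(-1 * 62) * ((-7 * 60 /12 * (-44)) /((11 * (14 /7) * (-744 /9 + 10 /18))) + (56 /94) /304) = 69600797/1319854 = 52.73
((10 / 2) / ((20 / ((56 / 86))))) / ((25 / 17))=119/1075 = 0.11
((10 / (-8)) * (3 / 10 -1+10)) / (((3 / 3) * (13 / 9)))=-837/104 = -8.05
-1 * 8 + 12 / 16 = -29/4 = -7.25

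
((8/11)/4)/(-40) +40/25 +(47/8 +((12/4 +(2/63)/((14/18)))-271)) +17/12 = -16756781/64680 = -259.07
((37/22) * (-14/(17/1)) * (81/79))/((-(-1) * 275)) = -20979/4062575 = -0.01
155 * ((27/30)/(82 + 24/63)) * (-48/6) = -11718/865 = -13.55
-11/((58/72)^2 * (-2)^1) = 7128/841 = 8.48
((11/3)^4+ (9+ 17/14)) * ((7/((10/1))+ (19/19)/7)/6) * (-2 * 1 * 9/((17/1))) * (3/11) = -1161533/149940 = -7.75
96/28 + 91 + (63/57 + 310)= 53936/133 = 405.53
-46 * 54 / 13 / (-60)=207/65 = 3.18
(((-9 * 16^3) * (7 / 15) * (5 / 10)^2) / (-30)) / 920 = 0.16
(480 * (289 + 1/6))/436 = 318.35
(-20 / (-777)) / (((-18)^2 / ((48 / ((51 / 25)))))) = 2000/1069929 = 0.00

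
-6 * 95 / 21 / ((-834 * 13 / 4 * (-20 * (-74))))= 19/2808078 = 0.00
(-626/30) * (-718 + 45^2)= -409091/15 = -27272.73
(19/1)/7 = 19/7 = 2.71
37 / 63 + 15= 982/63 = 15.59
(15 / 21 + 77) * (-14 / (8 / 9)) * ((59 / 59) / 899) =-1224/899 = -1.36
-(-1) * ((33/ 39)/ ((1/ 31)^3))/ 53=327701/689 = 475.62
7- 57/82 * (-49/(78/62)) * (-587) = -16933945/1066 = -15885.50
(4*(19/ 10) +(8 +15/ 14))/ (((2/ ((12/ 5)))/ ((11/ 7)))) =38511/1225 = 31.44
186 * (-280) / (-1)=52080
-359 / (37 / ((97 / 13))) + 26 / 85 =-2947449/40885 = -72.09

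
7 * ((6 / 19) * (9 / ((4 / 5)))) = 945/38 = 24.87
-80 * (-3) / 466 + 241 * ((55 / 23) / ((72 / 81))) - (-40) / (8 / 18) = 31676295/42872 = 738.86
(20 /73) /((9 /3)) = 20/219 = 0.09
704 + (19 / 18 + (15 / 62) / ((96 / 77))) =12592937/17856 = 705.25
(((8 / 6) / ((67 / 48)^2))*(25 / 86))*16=614400/193027 = 3.18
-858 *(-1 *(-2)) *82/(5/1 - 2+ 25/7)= -492492/23 = -21412.70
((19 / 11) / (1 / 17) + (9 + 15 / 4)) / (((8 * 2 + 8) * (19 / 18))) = 5559/3344 = 1.66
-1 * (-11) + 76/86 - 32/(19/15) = -10931/817 = -13.38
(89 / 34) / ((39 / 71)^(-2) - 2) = 135369/67966 = 1.99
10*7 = 70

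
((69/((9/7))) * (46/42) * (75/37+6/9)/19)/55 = 0.15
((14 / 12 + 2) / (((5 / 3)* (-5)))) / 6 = -0.06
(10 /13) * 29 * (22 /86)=3190/559 = 5.71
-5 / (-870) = 1/174 = 0.01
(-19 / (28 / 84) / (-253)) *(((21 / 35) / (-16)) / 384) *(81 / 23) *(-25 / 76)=1215/47669248 = 0.00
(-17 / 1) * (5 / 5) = -17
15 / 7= 2.14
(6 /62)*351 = 1053/31 = 33.97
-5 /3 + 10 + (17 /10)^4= 500563/30000 = 16.69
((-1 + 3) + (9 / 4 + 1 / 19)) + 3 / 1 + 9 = 16.30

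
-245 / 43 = -5.70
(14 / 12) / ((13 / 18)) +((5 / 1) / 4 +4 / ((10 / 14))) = 2201/260 = 8.47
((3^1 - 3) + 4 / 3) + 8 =9.33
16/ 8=2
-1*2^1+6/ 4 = -1/2 = -0.50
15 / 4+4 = 31/4 = 7.75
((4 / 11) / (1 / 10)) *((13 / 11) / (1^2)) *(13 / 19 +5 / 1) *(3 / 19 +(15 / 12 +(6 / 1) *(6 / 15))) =4063176/43681 = 93.02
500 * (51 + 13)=32000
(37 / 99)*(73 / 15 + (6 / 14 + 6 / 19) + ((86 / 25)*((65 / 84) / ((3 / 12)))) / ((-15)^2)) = 93976004/44438625 = 2.11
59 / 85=0.69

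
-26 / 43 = -0.60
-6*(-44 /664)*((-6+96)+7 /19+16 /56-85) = 24816/11039 = 2.25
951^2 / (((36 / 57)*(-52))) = -5727873/208 = -27537.85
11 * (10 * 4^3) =7040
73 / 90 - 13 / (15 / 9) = -629/90 = -6.99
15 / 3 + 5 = 10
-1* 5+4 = -1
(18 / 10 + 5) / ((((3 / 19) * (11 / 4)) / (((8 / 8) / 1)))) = 2584/165 = 15.66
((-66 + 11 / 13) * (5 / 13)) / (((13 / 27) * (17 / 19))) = -2172555/37349 = -58.17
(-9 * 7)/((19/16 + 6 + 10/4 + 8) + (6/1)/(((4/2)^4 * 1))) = -1008/289 = -3.49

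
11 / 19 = 0.58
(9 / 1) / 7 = 9/7 = 1.29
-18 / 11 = -1.64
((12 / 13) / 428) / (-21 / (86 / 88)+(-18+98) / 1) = 129/3499756 = 0.00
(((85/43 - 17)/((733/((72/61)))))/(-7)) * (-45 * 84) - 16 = -55879024/1922659 = -29.06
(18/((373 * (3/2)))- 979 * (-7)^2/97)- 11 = -18290010/36181 = -505.51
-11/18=-0.61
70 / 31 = 2.26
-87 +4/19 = -1649/19 = -86.79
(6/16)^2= 9/64 = 0.14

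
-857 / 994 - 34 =-34653/994 = -34.86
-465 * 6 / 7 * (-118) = 329220/7 = 47031.43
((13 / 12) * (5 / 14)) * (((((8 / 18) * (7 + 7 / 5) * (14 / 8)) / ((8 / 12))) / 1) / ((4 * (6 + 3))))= 91/864 = 0.11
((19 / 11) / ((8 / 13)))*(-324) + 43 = -19061/22 = -866.41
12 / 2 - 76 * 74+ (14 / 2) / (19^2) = -2028091/361 = -5617.98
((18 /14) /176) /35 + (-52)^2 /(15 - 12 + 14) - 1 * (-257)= 304987913/733040 = 416.06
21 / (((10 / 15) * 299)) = 63/598 = 0.11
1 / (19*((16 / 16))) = 1/19 = 0.05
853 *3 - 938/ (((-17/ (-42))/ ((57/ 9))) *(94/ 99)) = -12898.63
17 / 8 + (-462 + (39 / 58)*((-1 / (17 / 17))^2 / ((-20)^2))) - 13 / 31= -331042491/719200 = -460.29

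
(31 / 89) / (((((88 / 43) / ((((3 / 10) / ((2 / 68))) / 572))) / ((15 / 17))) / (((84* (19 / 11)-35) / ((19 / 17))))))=246982239/936299936 = 0.26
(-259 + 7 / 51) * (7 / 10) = -46207/255 = -181.20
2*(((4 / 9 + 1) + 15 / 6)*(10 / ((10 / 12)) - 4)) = 568/9 = 63.11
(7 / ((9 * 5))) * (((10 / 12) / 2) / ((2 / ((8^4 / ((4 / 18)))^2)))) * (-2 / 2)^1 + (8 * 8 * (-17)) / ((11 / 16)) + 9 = -121127837/11 = -11011621.55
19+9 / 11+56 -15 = 60.82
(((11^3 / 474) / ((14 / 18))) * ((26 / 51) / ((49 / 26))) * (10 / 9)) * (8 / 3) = 35990240/12437523 = 2.89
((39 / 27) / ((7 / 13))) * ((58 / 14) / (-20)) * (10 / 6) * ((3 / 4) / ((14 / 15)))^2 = -367575/614656 = -0.60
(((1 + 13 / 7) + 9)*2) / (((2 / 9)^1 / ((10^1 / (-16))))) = -3735/56 = -66.70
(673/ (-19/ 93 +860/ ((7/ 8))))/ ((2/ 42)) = 9200583/639707 = 14.38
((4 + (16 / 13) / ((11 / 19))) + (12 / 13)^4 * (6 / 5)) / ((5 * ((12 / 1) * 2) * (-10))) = -915953/157085500 = -0.01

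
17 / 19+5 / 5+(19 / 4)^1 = 505/76 = 6.64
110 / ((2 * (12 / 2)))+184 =1159/6 = 193.17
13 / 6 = 2.17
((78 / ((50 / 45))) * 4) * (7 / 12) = 819/5 = 163.80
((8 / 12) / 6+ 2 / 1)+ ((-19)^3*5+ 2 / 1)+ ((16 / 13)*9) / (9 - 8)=-4010738/117 = -34279.81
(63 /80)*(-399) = -25137/80 = -314.21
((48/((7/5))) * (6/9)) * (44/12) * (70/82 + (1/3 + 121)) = 3778720/369 = 10240.43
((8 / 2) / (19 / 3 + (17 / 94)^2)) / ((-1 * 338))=-53016/28518919 = 0.00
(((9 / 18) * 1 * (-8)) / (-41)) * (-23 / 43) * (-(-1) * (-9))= 828/1763 = 0.47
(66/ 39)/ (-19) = -22/247 = -0.09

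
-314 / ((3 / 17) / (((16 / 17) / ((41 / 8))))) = -326.76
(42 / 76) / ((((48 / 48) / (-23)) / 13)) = -6279/38 = -165.24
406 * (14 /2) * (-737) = -2094554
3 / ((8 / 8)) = 3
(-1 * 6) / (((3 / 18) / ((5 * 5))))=-900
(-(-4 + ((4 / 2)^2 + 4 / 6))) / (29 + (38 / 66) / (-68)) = -1496/65057 = -0.02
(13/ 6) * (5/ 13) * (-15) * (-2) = 25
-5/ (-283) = 5/283 = 0.02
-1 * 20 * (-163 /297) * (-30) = -32600/99 = -329.29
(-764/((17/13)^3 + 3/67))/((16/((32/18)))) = -56230018/1510929 = -37.22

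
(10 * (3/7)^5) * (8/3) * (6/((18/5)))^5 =250000/50421 = 4.96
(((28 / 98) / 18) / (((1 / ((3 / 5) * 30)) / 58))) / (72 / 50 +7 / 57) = 165300/15589 = 10.60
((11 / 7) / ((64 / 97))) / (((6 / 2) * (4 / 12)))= 1067/448 = 2.38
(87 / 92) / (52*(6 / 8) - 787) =-87/68816 = 0.00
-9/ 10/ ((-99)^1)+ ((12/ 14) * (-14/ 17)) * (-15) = 19817/1870 = 10.60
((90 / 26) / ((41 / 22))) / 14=495/3731 = 0.13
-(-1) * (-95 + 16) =-79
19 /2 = 9.50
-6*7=-42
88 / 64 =11/8 = 1.38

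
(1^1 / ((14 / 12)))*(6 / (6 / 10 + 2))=1.98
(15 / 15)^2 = 1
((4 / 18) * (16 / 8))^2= 16/81 = 0.20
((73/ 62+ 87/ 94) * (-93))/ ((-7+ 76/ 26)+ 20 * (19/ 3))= -358488/224707 = -1.60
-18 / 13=-1.38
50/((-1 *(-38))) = 25/19 = 1.32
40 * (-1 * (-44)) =1760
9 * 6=54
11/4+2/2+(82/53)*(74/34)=25651/3604 = 7.12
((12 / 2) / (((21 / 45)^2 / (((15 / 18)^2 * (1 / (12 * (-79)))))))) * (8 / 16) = -625/61936 = -0.01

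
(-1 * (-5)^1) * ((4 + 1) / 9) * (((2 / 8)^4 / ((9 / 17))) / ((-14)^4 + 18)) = 425/796967424 = 0.00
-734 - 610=-1344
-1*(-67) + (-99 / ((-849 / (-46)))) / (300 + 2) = 2862352/42733 = 66.98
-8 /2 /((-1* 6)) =2/3 = 0.67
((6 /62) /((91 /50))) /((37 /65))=750/8029 = 0.09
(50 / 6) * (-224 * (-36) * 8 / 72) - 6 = 22382/3 = 7460.67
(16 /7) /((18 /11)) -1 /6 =155/126 = 1.23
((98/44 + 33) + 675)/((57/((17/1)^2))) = 4515625/1254 = 3600.98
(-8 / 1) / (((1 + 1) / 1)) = -4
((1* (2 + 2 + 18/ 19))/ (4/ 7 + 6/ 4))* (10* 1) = 23.88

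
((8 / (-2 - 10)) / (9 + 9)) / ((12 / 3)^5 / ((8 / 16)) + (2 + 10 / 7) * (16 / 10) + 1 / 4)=-140/7763121 = 0.00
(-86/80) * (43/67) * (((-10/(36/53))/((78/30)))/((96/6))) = 489985/2006784 = 0.24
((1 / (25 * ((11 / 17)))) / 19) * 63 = 1071/5225 = 0.20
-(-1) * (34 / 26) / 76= 17/988 = 0.02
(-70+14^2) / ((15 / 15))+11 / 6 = 767/6 = 127.83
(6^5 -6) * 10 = 77700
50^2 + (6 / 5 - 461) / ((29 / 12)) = 334912/145 = 2309.74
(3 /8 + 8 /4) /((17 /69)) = 1311/136 = 9.64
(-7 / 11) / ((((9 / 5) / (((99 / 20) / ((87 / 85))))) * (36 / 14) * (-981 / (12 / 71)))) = 4165/36357822 = 0.00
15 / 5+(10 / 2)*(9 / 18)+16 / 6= 49/6 = 8.17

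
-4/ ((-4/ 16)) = 16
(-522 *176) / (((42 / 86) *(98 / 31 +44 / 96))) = -979723008/18851 = -51971.94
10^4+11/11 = 10001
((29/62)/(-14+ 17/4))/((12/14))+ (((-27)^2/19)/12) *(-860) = -189496472/68913 = -2749.79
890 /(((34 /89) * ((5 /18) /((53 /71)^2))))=400501602/85697 = 4673.46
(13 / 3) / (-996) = -13/2988 = 0.00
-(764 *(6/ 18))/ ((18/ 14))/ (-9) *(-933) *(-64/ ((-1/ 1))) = -106446592/81 = -1314155.46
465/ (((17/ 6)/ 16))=44640/17 = 2625.88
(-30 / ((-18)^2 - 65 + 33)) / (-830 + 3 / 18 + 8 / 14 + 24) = 315/2468933 = 0.00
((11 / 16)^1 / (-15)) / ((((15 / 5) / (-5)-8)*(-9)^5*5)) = -11/609385680 = 0.00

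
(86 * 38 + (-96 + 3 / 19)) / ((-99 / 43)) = -2591653/1881 = -1377.81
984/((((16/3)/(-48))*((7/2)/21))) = -53136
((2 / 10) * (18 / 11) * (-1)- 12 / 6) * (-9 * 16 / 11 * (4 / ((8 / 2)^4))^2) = 9/1210 = 0.01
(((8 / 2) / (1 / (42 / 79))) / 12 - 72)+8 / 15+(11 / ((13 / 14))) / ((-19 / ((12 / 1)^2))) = -47144626/292695 = -161.07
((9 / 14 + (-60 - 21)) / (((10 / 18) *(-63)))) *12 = 1350/49 = 27.55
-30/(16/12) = -45/2 = -22.50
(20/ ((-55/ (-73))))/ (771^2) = 292/6538851 = 0.00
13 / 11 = 1.18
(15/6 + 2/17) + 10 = 429/34 = 12.62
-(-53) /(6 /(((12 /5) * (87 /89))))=9222/445 = 20.72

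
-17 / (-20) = 17/20 = 0.85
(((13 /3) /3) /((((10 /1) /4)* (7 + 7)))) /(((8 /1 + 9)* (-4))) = -13/21420 = 0.00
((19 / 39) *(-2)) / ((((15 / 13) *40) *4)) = -19/3600 = -0.01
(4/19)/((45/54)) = 24/95 = 0.25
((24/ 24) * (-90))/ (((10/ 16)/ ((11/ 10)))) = -792/5 = -158.40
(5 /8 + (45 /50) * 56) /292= 2041/11680 = 0.17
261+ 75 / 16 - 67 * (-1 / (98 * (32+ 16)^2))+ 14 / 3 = 61043875/225792 = 270.35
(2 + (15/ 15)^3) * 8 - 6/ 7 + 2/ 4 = 331/14 = 23.64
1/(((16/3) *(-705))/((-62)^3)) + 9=34021/470 = 72.39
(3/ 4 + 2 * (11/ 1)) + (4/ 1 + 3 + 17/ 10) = 629/20 = 31.45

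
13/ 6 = 2.17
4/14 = 2/7 = 0.29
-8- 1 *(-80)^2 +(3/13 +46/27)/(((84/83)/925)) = -19543321/4212 = -4639.91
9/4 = 2.25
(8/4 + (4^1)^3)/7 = 66/7 = 9.43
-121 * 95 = -11495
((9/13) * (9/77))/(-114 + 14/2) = -81/107107 = 0.00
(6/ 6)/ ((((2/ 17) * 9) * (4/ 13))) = 3.07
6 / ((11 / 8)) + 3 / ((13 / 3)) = 723/143 = 5.06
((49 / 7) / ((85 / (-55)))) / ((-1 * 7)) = 11/17 = 0.65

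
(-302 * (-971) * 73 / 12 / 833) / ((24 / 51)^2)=181956661/18816 = 9670.32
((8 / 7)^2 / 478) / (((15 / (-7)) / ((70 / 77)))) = -64/55209 = 0.00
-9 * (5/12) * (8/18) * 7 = -35/3 = -11.67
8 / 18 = 4/9 = 0.44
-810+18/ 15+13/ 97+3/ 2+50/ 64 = -12515091/15520 = -806.38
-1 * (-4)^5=1024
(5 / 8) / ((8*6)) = 5/384 = 0.01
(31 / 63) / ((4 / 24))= 62/21 = 2.95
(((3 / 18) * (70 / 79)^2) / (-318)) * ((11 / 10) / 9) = -2695/53585226 = 0.00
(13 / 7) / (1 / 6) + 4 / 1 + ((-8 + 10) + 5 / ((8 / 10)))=655/28 = 23.39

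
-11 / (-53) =11/53 = 0.21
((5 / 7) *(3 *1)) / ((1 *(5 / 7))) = 3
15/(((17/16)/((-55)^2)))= 726000/17 = 42705.88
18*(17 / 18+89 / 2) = 818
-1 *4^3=-64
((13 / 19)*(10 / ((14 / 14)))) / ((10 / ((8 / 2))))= 52/19 = 2.74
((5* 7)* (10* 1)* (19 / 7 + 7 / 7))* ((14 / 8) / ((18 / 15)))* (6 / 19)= 11375/19 = 598.68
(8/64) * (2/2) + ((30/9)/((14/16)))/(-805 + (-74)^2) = 98731/784728 = 0.13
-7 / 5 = -1.40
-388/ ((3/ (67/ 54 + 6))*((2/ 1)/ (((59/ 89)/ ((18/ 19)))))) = -42516167/129762 = -327.65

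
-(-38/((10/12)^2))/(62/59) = 52.07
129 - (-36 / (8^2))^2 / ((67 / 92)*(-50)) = 27659463/214400 = 129.01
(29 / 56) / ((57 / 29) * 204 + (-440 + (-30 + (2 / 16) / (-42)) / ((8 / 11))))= -40368/6258655 = -0.01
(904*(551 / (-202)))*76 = -18927952/101 = -187405.47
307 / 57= 5.39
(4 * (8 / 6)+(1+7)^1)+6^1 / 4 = 89/6 = 14.83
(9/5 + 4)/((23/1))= 29/115 = 0.25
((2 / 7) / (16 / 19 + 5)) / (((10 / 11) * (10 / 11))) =2299/38850 = 0.06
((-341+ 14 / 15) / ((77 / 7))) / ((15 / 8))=-40808/2475 = -16.49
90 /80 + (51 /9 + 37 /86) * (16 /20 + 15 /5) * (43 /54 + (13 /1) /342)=2849711/139320 = 20.45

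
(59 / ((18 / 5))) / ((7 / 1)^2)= 295/882 = 0.33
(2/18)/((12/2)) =1/54 = 0.02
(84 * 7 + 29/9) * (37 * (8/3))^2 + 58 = 466209434/81 = 5755672.02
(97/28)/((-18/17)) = -1649/504 = -3.27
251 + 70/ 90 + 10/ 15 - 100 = 1372/9 = 152.44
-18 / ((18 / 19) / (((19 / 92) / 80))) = -361/7360 = -0.05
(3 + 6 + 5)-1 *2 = 12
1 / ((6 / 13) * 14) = 13/84 = 0.15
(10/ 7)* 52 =520/7 = 74.29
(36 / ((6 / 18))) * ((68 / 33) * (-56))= -137088/11 = -12462.55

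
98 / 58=49/29 = 1.69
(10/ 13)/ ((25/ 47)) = 94/65 = 1.45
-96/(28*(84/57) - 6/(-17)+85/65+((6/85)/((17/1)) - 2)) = -34263840/14607797 = -2.35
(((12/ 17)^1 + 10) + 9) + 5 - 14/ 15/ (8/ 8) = 6062/255 = 23.77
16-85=-69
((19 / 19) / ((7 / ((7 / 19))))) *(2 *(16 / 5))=32/95 = 0.34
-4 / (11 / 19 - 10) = 76/179 = 0.42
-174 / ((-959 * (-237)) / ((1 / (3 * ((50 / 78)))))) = -754/1894025 = 0.00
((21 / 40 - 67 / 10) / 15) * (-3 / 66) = 247/13200 = 0.02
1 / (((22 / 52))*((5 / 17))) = 442/55 = 8.04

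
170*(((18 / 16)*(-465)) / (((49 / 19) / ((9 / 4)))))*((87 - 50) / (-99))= 250074675/8624 = 28997.53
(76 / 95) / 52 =1/65 = 0.02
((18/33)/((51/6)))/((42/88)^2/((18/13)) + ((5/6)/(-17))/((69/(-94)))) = 874368/3151523 = 0.28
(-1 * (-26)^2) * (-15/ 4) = 2535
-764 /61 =-12.52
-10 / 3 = -3.33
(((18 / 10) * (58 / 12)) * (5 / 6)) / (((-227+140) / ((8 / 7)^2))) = -16/147 = -0.11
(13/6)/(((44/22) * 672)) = 13/8064 = 0.00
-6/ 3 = -2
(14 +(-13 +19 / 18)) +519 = 9379/18 = 521.06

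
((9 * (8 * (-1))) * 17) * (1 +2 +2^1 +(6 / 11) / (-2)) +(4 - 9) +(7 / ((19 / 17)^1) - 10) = -1211138/209 = -5794.92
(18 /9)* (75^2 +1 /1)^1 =11252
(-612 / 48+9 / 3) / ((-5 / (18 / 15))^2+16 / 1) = -351/1201 = -0.29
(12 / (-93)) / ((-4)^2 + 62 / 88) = -176/22785 = -0.01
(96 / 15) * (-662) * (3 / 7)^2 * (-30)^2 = -34318080/49 = -700368.98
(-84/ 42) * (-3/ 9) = 2/3 = 0.67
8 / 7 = 1.14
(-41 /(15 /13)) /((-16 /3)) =533/80 = 6.66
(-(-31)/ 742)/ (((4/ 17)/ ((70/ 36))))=2635/7632 = 0.35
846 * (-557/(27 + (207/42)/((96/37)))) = -211107456/12947 = -16305.51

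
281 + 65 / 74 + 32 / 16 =21007/74 = 283.88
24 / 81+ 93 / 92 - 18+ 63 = 115027/2484 = 46.31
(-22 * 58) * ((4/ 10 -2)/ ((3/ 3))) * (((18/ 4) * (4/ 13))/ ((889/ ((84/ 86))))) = 1102464/354965 = 3.11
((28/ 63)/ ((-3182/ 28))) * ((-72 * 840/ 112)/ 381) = 1120/202057 = 0.01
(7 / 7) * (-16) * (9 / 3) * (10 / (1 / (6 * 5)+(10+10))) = -14400/601 = -23.96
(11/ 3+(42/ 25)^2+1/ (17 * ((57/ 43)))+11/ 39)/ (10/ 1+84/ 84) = 0.62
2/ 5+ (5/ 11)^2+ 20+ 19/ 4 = 61363/2420 = 25.36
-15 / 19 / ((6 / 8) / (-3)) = 60/19 = 3.16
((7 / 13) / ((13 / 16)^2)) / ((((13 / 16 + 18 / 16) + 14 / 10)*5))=28672/586599 = 0.05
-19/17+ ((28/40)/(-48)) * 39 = -4587/2720 = -1.69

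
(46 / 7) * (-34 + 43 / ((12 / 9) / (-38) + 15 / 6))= -108.79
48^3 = 110592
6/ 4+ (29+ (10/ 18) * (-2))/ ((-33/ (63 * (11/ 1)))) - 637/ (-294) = -582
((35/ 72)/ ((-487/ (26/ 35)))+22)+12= 596075/17532 = 34.00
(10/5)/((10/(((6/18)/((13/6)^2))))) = 12/845 = 0.01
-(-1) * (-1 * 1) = -1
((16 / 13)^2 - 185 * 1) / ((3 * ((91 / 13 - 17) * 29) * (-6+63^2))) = 31009/582679890 = 0.00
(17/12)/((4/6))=17/8 = 2.12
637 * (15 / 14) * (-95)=-129675/2 = -64837.50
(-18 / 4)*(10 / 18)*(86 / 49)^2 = -18490/2401 = -7.70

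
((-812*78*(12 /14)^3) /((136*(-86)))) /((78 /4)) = 6264/35819 = 0.17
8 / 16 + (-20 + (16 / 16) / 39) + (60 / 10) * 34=184.53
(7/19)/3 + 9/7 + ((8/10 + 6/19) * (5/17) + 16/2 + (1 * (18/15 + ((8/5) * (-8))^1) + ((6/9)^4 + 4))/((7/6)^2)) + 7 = 423511/37485 = 11.30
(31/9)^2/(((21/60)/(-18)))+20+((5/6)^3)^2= -192631745/326592 = -589.82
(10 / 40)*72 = 18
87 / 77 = 1.13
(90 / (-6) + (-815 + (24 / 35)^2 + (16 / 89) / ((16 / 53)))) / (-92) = 9.01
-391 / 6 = -65.17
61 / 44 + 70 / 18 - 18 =-5039/396 = -12.72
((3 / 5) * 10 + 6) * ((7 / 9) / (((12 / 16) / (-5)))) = -560/9 = -62.22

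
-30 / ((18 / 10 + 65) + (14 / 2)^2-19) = -75/242 = -0.31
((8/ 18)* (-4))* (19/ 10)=-3.38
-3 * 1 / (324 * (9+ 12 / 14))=-7/7452 = 0.00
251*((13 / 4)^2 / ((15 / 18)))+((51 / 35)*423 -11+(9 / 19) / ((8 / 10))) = 20148907/5320 = 3787.39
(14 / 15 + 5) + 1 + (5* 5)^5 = 146484479/15 = 9765631.93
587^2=344569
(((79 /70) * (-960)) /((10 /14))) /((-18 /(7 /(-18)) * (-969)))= 4424/130815 = 0.03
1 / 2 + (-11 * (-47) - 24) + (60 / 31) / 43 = 1315791/2666 = 493.55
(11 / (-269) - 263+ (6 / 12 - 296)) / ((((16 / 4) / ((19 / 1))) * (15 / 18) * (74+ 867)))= -3425643/1012516 = -3.38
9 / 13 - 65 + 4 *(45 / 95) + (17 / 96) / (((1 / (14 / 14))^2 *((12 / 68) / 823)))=54308401/71136 = 763.44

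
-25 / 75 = -1/3 = -0.33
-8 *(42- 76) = 272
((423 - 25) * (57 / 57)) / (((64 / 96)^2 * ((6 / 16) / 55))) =131340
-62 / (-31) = 2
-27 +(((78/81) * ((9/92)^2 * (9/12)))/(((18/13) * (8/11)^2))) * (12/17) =-248577117/9208832 = -26.99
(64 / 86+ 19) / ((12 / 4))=283/43 = 6.58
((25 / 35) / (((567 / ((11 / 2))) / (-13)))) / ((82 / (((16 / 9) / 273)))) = -220/30755781 = 0.00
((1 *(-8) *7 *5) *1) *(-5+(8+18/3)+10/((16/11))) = -4445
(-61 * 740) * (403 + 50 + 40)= -22254020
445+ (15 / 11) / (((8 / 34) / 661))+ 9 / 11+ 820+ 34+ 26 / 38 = 4289765/836 = 5131.30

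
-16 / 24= -2/3 = -0.67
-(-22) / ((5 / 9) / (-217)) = -42966/5 = -8593.20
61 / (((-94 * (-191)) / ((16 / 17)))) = 488/152609 = 0.00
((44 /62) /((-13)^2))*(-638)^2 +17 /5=44863903/26195 = 1712.69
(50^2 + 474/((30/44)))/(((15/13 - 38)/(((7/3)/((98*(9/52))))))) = -11.93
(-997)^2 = 994009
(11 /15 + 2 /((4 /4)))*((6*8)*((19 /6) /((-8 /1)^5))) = -779/61440 = -0.01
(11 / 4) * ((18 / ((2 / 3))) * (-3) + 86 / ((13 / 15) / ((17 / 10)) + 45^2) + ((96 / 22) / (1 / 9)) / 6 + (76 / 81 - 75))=-621168491/1521342 = -408.30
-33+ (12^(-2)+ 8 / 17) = -32.52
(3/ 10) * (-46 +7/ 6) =-269/20 = -13.45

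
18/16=9/8 = 1.12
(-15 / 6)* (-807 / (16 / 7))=28245/32 = 882.66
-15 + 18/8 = -51/4 = -12.75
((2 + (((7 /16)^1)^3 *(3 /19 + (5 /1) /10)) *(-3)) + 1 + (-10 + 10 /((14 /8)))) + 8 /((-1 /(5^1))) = -45162347/1089536 = -41.45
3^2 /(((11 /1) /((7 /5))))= 1.15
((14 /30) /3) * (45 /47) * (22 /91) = 22/611 = 0.04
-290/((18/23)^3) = -1764215/2916 = -605.01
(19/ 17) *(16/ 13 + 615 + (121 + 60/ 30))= 182590/221 = 826.20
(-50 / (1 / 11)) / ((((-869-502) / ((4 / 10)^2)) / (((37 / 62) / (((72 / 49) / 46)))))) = 458689/382509 = 1.20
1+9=10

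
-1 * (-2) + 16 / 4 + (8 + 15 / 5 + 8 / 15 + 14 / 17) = 4681/255 = 18.36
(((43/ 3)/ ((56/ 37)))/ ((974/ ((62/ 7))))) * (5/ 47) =246605/26917464 = 0.01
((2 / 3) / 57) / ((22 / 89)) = 89/1881 = 0.05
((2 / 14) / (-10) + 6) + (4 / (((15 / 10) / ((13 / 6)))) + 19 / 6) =4703/315 = 14.93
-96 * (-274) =26304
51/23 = 2.22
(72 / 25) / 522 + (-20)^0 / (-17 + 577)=593/81200 = 0.01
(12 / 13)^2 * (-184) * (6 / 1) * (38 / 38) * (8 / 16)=-79488/169 = -470.34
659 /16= 41.19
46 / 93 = 0.49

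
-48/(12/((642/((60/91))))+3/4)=-623168/9897 = -62.97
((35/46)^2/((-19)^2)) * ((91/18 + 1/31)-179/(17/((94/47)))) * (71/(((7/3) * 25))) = -3273739/105016344 = -0.03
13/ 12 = 1.08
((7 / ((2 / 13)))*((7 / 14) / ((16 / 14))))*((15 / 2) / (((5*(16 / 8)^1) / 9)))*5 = 671.84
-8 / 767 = -0.01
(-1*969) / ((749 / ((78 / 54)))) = -4199/2247 = -1.87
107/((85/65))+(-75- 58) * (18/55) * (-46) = 1948613/935 = 2084.08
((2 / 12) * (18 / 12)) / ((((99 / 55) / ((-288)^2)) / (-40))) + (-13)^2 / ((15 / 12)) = -2303324/5 = -460664.80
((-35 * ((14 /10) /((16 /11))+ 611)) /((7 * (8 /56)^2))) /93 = -1612.16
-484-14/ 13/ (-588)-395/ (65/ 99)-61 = -626051/546 = -1146.61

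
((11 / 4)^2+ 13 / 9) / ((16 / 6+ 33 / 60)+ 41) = 0.20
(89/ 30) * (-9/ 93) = -89/310 = -0.29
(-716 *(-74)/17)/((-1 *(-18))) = 26492/153 = 173.15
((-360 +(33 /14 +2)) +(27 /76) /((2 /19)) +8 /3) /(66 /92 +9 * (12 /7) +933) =-1350859/3667500 = -0.37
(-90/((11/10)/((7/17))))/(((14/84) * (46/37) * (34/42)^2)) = -308391300/1242989 = -248.10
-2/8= -1/4 = -0.25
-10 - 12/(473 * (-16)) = -18917/1892 = -10.00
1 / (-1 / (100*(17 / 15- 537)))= 160760/3 = 53586.67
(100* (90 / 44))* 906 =2038500/11 = 185318.18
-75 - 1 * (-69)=-6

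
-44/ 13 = -3.38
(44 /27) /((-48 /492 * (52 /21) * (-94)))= 3157/43992 = 0.07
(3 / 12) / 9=1/36 = 0.03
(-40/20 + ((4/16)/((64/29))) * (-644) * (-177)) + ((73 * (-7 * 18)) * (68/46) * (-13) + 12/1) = 279215243/1472 = 189684.27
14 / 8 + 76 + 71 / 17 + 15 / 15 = 5639/68 = 82.93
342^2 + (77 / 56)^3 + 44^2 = 60878131/512 = 118902.60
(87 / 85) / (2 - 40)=-87/3230 = -0.03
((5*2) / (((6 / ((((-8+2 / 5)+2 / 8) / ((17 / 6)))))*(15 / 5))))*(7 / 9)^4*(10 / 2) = -588245/223074 = -2.64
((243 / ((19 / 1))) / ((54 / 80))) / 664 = 45/1577 = 0.03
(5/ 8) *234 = 585/4 = 146.25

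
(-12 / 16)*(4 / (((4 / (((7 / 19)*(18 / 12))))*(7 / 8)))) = -9/19 = -0.47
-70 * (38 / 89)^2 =-101080/7921 = -12.76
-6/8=-3/4 = -0.75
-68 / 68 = -1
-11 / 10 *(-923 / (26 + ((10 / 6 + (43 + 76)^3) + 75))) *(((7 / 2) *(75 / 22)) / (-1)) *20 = -41535/288902 = -0.14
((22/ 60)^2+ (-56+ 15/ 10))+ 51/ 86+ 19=-1345697/38700 = -34.77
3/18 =1/6 = 0.17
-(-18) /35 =18/35 = 0.51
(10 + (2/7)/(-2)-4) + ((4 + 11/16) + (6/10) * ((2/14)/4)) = 5917/560 = 10.57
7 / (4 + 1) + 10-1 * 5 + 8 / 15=104/15 = 6.93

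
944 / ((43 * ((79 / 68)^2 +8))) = 4365056/1859019 = 2.35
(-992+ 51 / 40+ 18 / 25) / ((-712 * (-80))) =-198001/11392000 = -0.02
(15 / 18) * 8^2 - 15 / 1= 115/3 = 38.33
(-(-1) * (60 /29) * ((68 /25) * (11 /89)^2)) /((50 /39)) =1925352/28713625 = 0.07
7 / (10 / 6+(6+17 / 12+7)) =84/193 = 0.44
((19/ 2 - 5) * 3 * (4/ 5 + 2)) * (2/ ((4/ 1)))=189/10 = 18.90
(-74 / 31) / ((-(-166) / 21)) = -777/2573 = -0.30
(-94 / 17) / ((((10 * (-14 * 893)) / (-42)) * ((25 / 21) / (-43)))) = 2709/40375 = 0.07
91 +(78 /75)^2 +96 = 117551/625 = 188.08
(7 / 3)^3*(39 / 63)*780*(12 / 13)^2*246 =1285760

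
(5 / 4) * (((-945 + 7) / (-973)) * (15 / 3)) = 1675/278 = 6.03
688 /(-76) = -172/19 = -9.05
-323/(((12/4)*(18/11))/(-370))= 657305/27 = 24344.63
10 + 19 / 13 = 149/13 = 11.46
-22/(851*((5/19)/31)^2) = -7632262/21275 = -358.74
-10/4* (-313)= 1565/2 = 782.50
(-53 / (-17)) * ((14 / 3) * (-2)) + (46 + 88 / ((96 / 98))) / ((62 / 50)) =84789/1054 = 80.44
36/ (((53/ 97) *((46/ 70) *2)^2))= 1069425/28037 = 38.14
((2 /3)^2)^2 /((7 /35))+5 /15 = 107/81 = 1.32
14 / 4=7/2 = 3.50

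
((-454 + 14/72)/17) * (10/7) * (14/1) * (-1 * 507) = 812045/3 = 270681.67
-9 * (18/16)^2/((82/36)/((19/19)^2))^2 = -59049/26896 = -2.20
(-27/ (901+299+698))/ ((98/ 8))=-54/46501 = 0.00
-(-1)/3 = 1/3 = 0.33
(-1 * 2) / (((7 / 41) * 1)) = -82/7 = -11.71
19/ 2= 9.50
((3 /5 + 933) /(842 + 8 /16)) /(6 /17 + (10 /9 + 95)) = 1428408/124344575 = 0.01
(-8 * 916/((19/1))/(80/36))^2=271854144/9025 = 30122.34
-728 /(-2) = 364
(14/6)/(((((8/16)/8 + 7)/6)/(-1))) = -224/113 = -1.98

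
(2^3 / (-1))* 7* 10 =-560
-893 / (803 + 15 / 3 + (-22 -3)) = -893/783 = -1.14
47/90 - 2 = -133/90 = -1.48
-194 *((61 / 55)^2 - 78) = 45052426/3025 = 14893.36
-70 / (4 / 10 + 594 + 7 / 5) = -0.12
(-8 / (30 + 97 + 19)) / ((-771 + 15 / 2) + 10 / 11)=88/1224721 = 0.00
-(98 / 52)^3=-117649/17576 = -6.69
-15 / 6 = -5/2 = -2.50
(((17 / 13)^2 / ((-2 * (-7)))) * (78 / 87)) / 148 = 289/390572 = 0.00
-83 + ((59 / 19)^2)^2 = 1300718/130321 = 9.98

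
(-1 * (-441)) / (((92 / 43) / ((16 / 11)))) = 75852/253 = 299.81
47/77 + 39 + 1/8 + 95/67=1698479/41272 = 41.15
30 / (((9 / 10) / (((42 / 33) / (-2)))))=-700/33 = -21.21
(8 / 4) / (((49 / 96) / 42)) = 1152/7 = 164.57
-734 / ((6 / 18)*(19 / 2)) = -231.79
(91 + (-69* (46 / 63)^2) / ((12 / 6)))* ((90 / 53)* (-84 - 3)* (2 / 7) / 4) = -13928555/18179 = -766.19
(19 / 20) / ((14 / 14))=19/20 = 0.95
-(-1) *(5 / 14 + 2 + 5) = 103/14 = 7.36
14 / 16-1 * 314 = -2505/8 = -313.12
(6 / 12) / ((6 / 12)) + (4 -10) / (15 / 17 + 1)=-35/16 = -2.19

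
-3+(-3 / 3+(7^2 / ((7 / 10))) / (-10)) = -11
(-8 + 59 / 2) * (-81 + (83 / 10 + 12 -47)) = -46311/20 = -2315.55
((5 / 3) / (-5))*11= -11/3 = -3.67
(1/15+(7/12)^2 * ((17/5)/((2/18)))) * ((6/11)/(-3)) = -503/264 = -1.91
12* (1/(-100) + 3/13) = 861/325 = 2.65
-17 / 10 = -1.70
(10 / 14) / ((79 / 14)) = 10/79 = 0.13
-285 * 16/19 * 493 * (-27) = 3194640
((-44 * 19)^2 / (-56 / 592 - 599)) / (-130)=25859152/2881645 = 8.97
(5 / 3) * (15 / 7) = 25/7 = 3.57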